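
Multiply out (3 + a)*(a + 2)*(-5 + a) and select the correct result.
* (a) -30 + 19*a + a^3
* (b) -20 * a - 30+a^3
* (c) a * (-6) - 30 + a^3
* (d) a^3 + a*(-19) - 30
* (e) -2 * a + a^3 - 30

Expanding (3 + a)*(a + 2)*(-5 + a):
= a^3 + a*(-19) - 30
d) a^3 + a*(-19) - 30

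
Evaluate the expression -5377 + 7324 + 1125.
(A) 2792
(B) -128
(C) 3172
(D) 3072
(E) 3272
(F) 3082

First: -5377 + 7324 = 1947
Then: 1947 + 1125 = 3072
D) 3072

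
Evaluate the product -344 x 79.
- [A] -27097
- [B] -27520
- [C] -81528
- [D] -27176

-344 * 79 = -27176
D) -27176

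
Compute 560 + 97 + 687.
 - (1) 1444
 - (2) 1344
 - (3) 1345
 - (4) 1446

First: 560 + 97 = 657
Then: 657 + 687 = 1344
2) 1344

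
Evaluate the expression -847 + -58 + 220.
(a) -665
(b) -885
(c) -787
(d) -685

First: -847 + -58 = -905
Then: -905 + 220 = -685
d) -685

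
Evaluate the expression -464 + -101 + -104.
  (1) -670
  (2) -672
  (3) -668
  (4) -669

First: -464 + -101 = -565
Then: -565 + -104 = -669
4) -669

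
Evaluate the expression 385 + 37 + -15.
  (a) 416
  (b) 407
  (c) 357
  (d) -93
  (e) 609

First: 385 + 37 = 422
Then: 422 + -15 = 407
b) 407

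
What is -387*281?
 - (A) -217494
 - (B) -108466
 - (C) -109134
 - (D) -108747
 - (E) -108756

-387 * 281 = -108747
D) -108747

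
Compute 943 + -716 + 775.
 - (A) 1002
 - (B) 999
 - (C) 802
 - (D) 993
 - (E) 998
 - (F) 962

First: 943 + -716 = 227
Then: 227 + 775 = 1002
A) 1002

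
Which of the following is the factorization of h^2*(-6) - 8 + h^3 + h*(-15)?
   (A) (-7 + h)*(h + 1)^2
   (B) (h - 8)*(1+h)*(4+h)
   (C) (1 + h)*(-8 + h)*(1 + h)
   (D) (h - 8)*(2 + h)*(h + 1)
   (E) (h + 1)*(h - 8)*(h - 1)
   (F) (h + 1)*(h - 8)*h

We need to factor h^2*(-6) - 8 + h^3 + h*(-15).
The factored form is (1 + h)*(-8 + h)*(1 + h).
C) (1 + h)*(-8 + h)*(1 + h)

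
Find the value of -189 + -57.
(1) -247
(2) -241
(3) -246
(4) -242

-189 + -57 = -246
3) -246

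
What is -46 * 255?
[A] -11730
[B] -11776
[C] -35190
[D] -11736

-46 * 255 = -11730
A) -11730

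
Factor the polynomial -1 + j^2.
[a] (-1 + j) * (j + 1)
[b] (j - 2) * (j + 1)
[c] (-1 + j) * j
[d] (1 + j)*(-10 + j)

We need to factor -1 + j^2.
The factored form is (-1 + j) * (j + 1).
a) (-1 + j) * (j + 1)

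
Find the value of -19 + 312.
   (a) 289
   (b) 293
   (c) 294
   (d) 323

-19 + 312 = 293
b) 293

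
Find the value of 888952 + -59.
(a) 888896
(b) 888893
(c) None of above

888952 + -59 = 888893
b) 888893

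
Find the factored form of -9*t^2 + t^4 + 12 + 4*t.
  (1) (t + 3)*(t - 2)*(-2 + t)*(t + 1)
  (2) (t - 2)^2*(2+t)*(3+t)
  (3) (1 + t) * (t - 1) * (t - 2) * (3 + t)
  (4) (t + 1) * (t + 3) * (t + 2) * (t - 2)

We need to factor -9*t^2 + t^4 + 12 + 4*t.
The factored form is (t + 3)*(t - 2)*(-2 + t)*(t + 1).
1) (t + 3)*(t - 2)*(-2 + t)*(t + 1)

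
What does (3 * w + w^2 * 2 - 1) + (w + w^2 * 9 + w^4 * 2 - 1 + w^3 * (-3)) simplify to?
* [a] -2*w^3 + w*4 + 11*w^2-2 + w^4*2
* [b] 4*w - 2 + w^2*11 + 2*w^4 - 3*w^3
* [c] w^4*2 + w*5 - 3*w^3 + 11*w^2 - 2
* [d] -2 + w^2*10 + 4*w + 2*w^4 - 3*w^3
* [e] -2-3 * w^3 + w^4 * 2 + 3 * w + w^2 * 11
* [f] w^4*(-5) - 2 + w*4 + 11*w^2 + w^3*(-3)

Adding the polynomials and combining like terms:
(3*w + w^2*2 - 1) + (w + w^2*9 + w^4*2 - 1 + w^3*(-3))
= 4*w - 2 + w^2*11 + 2*w^4 - 3*w^3
b) 4*w - 2 + w^2*11 + 2*w^4 - 3*w^3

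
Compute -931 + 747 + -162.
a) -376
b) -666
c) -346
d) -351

First: -931 + 747 = -184
Then: -184 + -162 = -346
c) -346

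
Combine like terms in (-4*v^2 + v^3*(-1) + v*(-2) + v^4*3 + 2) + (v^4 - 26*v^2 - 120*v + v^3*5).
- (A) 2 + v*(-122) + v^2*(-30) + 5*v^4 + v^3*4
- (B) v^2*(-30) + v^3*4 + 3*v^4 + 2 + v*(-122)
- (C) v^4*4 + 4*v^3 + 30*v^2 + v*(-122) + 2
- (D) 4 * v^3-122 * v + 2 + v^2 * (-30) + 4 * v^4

Adding the polynomials and combining like terms:
(-4*v^2 + v^3*(-1) + v*(-2) + v^4*3 + 2) + (v^4 - 26*v^2 - 120*v + v^3*5)
= 4 * v^3-122 * v + 2 + v^2 * (-30) + 4 * v^4
D) 4 * v^3-122 * v + 2 + v^2 * (-30) + 4 * v^4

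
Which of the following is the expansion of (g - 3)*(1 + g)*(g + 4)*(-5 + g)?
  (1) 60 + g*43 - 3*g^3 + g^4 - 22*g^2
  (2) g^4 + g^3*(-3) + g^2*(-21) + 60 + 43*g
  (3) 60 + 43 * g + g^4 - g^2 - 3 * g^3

Expanding (g - 3)*(1 + g)*(g + 4)*(-5 + g):
= g^4 + g^3*(-3) + g^2*(-21) + 60 + 43*g
2) g^4 + g^3*(-3) + g^2*(-21) + 60 + 43*g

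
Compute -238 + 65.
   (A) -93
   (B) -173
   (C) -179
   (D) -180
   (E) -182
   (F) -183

-238 + 65 = -173
B) -173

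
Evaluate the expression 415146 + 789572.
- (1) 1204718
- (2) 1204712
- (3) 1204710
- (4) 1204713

415146 + 789572 = 1204718
1) 1204718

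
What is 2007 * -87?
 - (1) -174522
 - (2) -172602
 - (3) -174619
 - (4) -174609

2007 * -87 = -174609
4) -174609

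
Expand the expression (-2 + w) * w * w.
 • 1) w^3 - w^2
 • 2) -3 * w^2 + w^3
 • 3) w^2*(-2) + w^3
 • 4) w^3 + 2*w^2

Expanding (-2 + w) * w * w:
= w^2*(-2) + w^3
3) w^2*(-2) + w^3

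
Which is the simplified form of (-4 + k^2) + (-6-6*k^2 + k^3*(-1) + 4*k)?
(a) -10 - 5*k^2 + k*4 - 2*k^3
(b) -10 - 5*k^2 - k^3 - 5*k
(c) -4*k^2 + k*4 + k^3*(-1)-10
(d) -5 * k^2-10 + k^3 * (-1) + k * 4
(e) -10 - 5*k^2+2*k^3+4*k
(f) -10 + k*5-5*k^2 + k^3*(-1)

Adding the polynomials and combining like terms:
(-4 + k^2) + (-6 - 6*k^2 + k^3*(-1) + 4*k)
= -5 * k^2-10 + k^3 * (-1) + k * 4
d) -5 * k^2-10 + k^3 * (-1) + k * 4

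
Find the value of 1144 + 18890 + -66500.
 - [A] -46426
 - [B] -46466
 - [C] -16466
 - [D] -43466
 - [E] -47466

First: 1144 + 18890 = 20034
Then: 20034 + -66500 = -46466
B) -46466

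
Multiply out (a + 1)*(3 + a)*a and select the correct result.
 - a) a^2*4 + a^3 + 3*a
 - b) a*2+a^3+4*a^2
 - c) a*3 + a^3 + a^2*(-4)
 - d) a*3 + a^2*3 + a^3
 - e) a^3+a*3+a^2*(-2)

Expanding (a + 1)*(3 + a)*a:
= a^2*4 + a^3 + 3*a
a) a^2*4 + a^3 + 3*a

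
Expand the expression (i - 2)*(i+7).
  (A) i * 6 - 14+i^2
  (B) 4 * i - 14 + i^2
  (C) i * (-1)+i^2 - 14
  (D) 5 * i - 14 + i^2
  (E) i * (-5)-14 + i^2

Expanding (i - 2)*(i+7):
= 5 * i - 14 + i^2
D) 5 * i - 14 + i^2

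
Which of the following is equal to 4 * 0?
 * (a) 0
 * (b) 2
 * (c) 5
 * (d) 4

4 * 0 = 0
a) 0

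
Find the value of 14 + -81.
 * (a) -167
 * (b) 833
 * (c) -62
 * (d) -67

14 + -81 = -67
d) -67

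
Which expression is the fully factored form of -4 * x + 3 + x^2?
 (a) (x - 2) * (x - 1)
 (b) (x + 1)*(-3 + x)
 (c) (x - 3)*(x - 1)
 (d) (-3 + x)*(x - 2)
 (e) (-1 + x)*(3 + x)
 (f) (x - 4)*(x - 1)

We need to factor -4 * x + 3 + x^2.
The factored form is (x - 3)*(x - 1).
c) (x - 3)*(x - 1)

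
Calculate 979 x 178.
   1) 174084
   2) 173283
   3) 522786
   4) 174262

979 * 178 = 174262
4) 174262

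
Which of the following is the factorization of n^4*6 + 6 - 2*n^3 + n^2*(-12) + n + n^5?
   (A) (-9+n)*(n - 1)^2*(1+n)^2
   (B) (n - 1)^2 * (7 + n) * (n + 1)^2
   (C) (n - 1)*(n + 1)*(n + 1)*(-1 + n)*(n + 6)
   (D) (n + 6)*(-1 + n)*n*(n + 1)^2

We need to factor n^4*6 + 6 - 2*n^3 + n^2*(-12) + n + n^5.
The factored form is (n - 1)*(n + 1)*(n + 1)*(-1 + n)*(n + 6).
C) (n - 1)*(n + 1)*(n + 1)*(-1 + n)*(n + 6)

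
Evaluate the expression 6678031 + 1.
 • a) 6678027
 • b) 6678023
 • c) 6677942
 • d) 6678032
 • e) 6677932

6678031 + 1 = 6678032
d) 6678032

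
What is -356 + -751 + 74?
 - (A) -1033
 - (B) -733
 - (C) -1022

First: -356 + -751 = -1107
Then: -1107 + 74 = -1033
A) -1033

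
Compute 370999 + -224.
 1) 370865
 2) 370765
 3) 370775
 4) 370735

370999 + -224 = 370775
3) 370775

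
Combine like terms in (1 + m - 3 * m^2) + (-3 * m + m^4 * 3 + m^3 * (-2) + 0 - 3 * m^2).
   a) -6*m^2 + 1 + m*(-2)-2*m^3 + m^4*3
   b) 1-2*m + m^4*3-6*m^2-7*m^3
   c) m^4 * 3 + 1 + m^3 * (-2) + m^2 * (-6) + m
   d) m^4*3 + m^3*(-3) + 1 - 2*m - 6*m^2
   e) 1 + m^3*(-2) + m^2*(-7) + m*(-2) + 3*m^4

Adding the polynomials and combining like terms:
(1 + m - 3*m^2) + (-3*m + m^4*3 + m^3*(-2) + 0 - 3*m^2)
= -6*m^2 + 1 + m*(-2)-2*m^3 + m^4*3
a) -6*m^2 + 1 + m*(-2)-2*m^3 + m^4*3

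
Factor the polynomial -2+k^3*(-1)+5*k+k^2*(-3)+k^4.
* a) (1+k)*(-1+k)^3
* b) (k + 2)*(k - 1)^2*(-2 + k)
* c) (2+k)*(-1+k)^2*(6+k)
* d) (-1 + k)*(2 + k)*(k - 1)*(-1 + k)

We need to factor -2+k^3*(-1)+5*k+k^2*(-3)+k^4.
The factored form is (-1 + k)*(2 + k)*(k - 1)*(-1 + k).
d) (-1 + k)*(2 + k)*(k - 1)*(-1 + k)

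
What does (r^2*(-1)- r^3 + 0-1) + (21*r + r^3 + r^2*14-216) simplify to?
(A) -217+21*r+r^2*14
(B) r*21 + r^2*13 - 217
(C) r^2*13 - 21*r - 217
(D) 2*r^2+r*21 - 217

Adding the polynomials and combining like terms:
(r^2*(-1) - r^3 + 0 - 1) + (21*r + r^3 + r^2*14 - 216)
= r*21 + r^2*13 - 217
B) r*21 + r^2*13 - 217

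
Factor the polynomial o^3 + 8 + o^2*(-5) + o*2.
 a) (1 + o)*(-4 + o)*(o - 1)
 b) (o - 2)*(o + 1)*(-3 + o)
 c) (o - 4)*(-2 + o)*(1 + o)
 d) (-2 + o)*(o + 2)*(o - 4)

We need to factor o^3 + 8 + o^2*(-5) + o*2.
The factored form is (o - 4)*(-2 + o)*(1 + o).
c) (o - 4)*(-2 + o)*(1 + o)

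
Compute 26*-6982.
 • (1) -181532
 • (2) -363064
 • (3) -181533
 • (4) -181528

26 * -6982 = -181532
1) -181532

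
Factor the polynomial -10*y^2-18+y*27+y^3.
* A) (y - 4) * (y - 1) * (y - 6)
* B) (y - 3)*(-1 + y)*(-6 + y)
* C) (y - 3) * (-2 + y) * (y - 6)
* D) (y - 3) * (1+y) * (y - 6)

We need to factor -10*y^2-18+y*27+y^3.
The factored form is (y - 3)*(-1 + y)*(-6 + y).
B) (y - 3)*(-1 + y)*(-6 + y)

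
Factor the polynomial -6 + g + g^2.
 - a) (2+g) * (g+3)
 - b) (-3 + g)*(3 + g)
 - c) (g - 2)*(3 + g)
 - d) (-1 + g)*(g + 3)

We need to factor -6 + g + g^2.
The factored form is (g - 2)*(3 + g).
c) (g - 2)*(3 + g)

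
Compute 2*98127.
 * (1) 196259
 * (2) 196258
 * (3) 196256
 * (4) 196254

2 * 98127 = 196254
4) 196254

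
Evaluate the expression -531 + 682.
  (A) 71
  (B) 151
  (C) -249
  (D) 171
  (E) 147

-531 + 682 = 151
B) 151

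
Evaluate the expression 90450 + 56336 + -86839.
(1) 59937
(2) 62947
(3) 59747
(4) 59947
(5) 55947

First: 90450 + 56336 = 146786
Then: 146786 + -86839 = 59947
4) 59947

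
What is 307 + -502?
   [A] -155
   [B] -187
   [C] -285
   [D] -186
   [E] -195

307 + -502 = -195
E) -195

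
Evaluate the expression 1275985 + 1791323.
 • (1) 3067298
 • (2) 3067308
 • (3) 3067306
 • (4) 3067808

1275985 + 1791323 = 3067308
2) 3067308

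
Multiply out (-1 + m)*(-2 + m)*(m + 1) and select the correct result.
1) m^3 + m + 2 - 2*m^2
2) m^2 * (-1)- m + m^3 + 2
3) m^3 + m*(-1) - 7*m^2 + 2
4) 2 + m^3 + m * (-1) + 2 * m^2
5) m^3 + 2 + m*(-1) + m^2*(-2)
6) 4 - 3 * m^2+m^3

Expanding (-1 + m)*(-2 + m)*(m + 1):
= m^3 + 2 + m*(-1) + m^2*(-2)
5) m^3 + 2 + m*(-1) + m^2*(-2)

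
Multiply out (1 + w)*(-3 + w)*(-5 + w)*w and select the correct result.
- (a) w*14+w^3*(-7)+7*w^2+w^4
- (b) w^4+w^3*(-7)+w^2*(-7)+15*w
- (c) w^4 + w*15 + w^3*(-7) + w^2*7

Expanding (1 + w)*(-3 + w)*(-5 + w)*w:
= w^4 + w*15 + w^3*(-7) + w^2*7
c) w^4 + w*15 + w^3*(-7) + w^2*7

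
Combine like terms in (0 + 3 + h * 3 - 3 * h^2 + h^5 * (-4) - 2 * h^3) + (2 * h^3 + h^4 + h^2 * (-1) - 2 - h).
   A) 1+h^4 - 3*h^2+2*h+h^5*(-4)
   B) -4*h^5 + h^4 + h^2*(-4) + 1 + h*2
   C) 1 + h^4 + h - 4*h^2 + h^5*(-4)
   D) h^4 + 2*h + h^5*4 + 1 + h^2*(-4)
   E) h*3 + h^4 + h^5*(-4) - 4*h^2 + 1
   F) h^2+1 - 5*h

Adding the polynomials and combining like terms:
(0 + 3 + h*3 - 3*h^2 + h^5*(-4) - 2*h^3) + (2*h^3 + h^4 + h^2*(-1) - 2 - h)
= -4*h^5 + h^4 + h^2*(-4) + 1 + h*2
B) -4*h^5 + h^4 + h^2*(-4) + 1 + h*2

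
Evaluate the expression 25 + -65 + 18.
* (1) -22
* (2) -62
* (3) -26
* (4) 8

First: 25 + -65 = -40
Then: -40 + 18 = -22
1) -22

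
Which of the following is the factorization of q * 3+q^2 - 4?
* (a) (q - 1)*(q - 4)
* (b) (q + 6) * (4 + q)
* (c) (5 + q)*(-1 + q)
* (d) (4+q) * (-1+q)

We need to factor q * 3+q^2 - 4.
The factored form is (4+q) * (-1+q).
d) (4+q) * (-1+q)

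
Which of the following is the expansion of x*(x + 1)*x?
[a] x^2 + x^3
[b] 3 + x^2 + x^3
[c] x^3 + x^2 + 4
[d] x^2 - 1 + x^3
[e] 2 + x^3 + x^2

Expanding x*(x + 1)*x:
= x^2 + x^3
a) x^2 + x^3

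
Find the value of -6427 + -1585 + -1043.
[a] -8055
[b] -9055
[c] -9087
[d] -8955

First: -6427 + -1585 = -8012
Then: -8012 + -1043 = -9055
b) -9055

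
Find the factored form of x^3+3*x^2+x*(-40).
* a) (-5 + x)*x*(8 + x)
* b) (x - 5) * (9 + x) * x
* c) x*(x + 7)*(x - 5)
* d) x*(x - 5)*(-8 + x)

We need to factor x^3+3*x^2+x*(-40).
The factored form is (-5 + x)*x*(8 + x).
a) (-5 + x)*x*(8 + x)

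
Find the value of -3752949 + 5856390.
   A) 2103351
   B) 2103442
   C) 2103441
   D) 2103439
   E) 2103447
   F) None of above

-3752949 + 5856390 = 2103441
C) 2103441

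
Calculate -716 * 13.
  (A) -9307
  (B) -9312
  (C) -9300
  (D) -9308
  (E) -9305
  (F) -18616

-716 * 13 = -9308
D) -9308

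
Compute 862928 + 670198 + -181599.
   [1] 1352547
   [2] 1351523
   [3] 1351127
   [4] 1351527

First: 862928 + 670198 = 1533126
Then: 1533126 + -181599 = 1351527
4) 1351527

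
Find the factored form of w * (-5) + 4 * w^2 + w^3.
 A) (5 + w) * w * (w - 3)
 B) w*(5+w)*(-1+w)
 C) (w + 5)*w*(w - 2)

We need to factor w * (-5) + 4 * w^2 + w^3.
The factored form is w*(5+w)*(-1+w).
B) w*(5+w)*(-1+w)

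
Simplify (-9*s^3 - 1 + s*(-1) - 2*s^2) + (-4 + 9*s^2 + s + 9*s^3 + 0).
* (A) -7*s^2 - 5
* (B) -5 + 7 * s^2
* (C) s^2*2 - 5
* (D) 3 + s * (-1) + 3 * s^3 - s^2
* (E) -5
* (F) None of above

Adding the polynomials and combining like terms:
(-9*s^3 - 1 + s*(-1) - 2*s^2) + (-4 + 9*s^2 + s + 9*s^3 + 0)
= -5 + 7 * s^2
B) -5 + 7 * s^2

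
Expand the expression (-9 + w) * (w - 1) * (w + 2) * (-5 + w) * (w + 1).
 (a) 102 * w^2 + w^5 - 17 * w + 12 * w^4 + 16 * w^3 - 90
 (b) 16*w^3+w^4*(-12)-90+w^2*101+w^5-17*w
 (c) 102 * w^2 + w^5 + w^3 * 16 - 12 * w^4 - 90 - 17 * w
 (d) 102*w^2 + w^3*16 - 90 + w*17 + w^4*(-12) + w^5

Expanding (-9 + w) * (w - 1) * (w + 2) * (-5 + w) * (w + 1):
= 102 * w^2 + w^5 + w^3 * 16 - 12 * w^4 - 90 - 17 * w
c) 102 * w^2 + w^5 + w^3 * 16 - 12 * w^4 - 90 - 17 * w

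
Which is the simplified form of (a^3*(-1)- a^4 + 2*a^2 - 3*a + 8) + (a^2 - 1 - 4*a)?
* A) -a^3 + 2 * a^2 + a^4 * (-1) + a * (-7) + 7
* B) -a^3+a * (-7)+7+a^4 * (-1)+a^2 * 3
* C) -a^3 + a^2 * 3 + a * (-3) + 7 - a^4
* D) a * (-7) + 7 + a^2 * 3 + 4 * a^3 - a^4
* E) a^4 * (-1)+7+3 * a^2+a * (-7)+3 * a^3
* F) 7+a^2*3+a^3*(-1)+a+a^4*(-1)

Adding the polynomials and combining like terms:
(a^3*(-1) - a^4 + 2*a^2 - 3*a + 8) + (a^2 - 1 - 4*a)
= -a^3+a * (-7)+7+a^4 * (-1)+a^2 * 3
B) -a^3+a * (-7)+7+a^4 * (-1)+a^2 * 3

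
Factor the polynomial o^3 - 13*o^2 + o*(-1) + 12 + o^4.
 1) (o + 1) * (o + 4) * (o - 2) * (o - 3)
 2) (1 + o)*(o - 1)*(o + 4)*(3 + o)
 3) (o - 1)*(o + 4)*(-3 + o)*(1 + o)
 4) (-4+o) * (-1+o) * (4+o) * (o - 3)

We need to factor o^3 - 13*o^2 + o*(-1) + 12 + o^4.
The factored form is (o - 1)*(o + 4)*(-3 + o)*(1 + o).
3) (o - 1)*(o + 4)*(-3 + o)*(1 + o)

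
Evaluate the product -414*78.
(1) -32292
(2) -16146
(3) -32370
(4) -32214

-414 * 78 = -32292
1) -32292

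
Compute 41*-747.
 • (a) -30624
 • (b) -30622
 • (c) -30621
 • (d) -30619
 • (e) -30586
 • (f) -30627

41 * -747 = -30627
f) -30627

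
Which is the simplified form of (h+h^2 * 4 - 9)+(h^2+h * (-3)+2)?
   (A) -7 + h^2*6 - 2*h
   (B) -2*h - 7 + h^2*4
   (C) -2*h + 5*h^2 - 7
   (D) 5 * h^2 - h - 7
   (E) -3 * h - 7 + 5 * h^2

Adding the polynomials and combining like terms:
(h + h^2*4 - 9) + (h^2 + h*(-3) + 2)
= -2*h + 5*h^2 - 7
C) -2*h + 5*h^2 - 7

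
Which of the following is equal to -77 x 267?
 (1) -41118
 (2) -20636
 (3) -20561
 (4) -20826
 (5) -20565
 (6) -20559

-77 * 267 = -20559
6) -20559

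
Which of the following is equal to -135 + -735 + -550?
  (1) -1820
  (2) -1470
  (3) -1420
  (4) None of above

First: -135 + -735 = -870
Then: -870 + -550 = -1420
3) -1420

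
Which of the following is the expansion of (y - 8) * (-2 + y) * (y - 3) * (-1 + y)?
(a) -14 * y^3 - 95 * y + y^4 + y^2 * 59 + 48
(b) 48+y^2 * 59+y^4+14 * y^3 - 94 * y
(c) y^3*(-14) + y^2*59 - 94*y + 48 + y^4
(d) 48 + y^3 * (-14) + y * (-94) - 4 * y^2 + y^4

Expanding (y - 8) * (-2 + y) * (y - 3) * (-1 + y):
= y^3*(-14) + y^2*59 - 94*y + 48 + y^4
c) y^3*(-14) + y^2*59 - 94*y + 48 + y^4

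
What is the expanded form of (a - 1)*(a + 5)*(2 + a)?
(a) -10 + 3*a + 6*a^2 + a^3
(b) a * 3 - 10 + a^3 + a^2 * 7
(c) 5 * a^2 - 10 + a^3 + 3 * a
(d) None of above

Expanding (a - 1)*(a + 5)*(2 + a):
= -10 + 3*a + 6*a^2 + a^3
a) -10 + 3*a + 6*a^2 + a^3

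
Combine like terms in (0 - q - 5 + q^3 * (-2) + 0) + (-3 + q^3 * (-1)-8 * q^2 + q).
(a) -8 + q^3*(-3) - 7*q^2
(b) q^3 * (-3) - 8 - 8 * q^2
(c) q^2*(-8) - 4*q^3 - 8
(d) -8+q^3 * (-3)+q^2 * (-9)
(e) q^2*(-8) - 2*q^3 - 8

Adding the polynomials and combining like terms:
(0 - q - 5 + q^3*(-2) + 0) + (-3 + q^3*(-1) - 8*q^2 + q)
= q^3 * (-3) - 8 - 8 * q^2
b) q^3 * (-3) - 8 - 8 * q^2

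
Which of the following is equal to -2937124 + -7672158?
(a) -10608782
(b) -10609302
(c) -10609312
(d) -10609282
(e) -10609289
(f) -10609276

-2937124 + -7672158 = -10609282
d) -10609282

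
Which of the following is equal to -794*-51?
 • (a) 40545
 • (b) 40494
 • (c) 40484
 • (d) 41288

-794 * -51 = 40494
b) 40494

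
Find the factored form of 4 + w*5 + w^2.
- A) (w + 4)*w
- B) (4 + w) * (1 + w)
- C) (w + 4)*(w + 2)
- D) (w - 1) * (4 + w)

We need to factor 4 + w*5 + w^2.
The factored form is (4 + w) * (1 + w).
B) (4 + w) * (1 + w)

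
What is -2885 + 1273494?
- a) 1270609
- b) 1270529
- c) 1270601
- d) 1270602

-2885 + 1273494 = 1270609
a) 1270609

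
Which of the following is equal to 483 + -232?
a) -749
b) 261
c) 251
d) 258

483 + -232 = 251
c) 251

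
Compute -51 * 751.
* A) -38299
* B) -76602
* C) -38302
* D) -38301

-51 * 751 = -38301
D) -38301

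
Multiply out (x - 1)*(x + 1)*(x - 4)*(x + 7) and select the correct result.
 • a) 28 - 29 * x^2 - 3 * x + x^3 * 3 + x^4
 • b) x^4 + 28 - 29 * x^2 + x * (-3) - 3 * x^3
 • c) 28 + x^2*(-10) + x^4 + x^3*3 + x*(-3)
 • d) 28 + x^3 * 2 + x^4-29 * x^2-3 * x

Expanding (x - 1)*(x + 1)*(x - 4)*(x + 7):
= 28 - 29 * x^2 - 3 * x + x^3 * 3 + x^4
a) 28 - 29 * x^2 - 3 * x + x^3 * 3 + x^4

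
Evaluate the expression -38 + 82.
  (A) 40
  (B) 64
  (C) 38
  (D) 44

-38 + 82 = 44
D) 44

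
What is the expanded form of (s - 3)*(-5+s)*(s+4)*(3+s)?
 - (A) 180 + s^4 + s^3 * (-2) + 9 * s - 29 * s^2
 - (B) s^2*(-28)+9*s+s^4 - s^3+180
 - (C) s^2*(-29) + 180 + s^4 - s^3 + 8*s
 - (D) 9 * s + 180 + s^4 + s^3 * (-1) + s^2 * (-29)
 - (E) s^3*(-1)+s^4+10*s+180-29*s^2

Expanding (s - 3)*(-5+s)*(s+4)*(3+s):
= 9 * s + 180 + s^4 + s^3 * (-1) + s^2 * (-29)
D) 9 * s + 180 + s^4 + s^3 * (-1) + s^2 * (-29)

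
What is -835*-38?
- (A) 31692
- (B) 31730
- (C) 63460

-835 * -38 = 31730
B) 31730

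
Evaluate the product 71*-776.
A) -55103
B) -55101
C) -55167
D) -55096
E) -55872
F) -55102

71 * -776 = -55096
D) -55096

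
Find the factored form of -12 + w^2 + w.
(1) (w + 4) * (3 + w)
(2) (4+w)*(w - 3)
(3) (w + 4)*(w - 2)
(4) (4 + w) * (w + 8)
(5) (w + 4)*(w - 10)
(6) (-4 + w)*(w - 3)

We need to factor -12 + w^2 + w.
The factored form is (4+w)*(w - 3).
2) (4+w)*(w - 3)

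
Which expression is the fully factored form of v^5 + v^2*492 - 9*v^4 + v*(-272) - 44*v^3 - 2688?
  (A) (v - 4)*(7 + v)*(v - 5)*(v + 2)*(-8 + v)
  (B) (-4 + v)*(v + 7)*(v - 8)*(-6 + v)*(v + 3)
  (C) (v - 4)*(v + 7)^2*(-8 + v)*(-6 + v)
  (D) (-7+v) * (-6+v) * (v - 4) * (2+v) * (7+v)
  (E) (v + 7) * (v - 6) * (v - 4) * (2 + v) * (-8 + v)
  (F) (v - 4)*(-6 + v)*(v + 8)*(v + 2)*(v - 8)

We need to factor v^5 + v^2*492 - 9*v^4 + v*(-272) - 44*v^3 - 2688.
The factored form is (v + 7) * (v - 6) * (v - 4) * (2 + v) * (-8 + v).
E) (v + 7) * (v - 6) * (v - 4) * (2 + v) * (-8 + v)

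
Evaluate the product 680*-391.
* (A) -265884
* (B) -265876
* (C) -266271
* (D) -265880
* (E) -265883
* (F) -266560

680 * -391 = -265880
D) -265880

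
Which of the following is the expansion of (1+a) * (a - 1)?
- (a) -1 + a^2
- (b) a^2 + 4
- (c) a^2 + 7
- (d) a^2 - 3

Expanding (1+a) * (a - 1):
= -1 + a^2
a) -1 + a^2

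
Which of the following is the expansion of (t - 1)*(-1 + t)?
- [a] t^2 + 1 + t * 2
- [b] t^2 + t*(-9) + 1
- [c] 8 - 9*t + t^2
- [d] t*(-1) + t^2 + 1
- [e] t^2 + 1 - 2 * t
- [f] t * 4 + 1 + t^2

Expanding (t - 1)*(-1 + t):
= t^2 + 1 - 2 * t
e) t^2 + 1 - 2 * t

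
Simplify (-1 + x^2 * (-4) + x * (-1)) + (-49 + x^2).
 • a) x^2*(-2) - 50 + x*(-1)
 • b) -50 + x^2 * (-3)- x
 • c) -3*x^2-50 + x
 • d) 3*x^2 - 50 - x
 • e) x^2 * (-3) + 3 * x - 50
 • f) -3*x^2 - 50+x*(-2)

Adding the polynomials and combining like terms:
(-1 + x^2*(-4) + x*(-1)) + (-49 + x^2)
= -50 + x^2 * (-3)- x
b) -50 + x^2 * (-3)- x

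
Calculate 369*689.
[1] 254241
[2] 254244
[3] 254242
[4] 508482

369 * 689 = 254241
1) 254241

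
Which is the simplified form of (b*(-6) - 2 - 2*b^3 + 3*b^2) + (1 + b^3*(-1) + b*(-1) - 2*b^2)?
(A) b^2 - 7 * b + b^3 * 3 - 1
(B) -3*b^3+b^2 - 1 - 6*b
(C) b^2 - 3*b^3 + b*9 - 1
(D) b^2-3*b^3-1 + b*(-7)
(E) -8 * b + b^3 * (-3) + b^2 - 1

Adding the polynomials and combining like terms:
(b*(-6) - 2 - 2*b^3 + 3*b^2) + (1 + b^3*(-1) + b*(-1) - 2*b^2)
= b^2-3*b^3-1 + b*(-7)
D) b^2-3*b^3-1 + b*(-7)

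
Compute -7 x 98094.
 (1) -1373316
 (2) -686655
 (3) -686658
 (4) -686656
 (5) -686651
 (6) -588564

-7 * 98094 = -686658
3) -686658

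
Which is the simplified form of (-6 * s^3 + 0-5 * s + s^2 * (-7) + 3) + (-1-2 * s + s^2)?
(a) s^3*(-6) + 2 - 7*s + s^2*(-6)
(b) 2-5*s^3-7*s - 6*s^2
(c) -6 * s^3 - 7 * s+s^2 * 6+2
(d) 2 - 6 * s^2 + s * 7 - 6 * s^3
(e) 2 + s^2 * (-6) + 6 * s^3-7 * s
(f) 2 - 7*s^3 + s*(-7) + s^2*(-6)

Adding the polynomials and combining like terms:
(-6*s^3 + 0 - 5*s + s^2*(-7) + 3) + (-1 - 2*s + s^2)
= s^3*(-6) + 2 - 7*s + s^2*(-6)
a) s^3*(-6) + 2 - 7*s + s^2*(-6)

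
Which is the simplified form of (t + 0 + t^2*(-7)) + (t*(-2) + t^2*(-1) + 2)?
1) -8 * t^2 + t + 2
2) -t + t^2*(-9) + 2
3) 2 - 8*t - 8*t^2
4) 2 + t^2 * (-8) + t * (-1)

Adding the polynomials and combining like terms:
(t + 0 + t^2*(-7)) + (t*(-2) + t^2*(-1) + 2)
= 2 + t^2 * (-8) + t * (-1)
4) 2 + t^2 * (-8) + t * (-1)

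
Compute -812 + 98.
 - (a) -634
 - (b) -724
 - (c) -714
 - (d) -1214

-812 + 98 = -714
c) -714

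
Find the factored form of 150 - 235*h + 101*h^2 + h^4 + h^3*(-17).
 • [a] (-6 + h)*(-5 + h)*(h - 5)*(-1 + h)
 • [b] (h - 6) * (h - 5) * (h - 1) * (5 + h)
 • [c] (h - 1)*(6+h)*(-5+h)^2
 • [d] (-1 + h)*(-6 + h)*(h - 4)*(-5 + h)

We need to factor 150 - 235*h + 101*h^2 + h^4 + h^3*(-17).
The factored form is (-6 + h)*(-5 + h)*(h - 5)*(-1 + h).
a) (-6 + h)*(-5 + h)*(h - 5)*(-1 + h)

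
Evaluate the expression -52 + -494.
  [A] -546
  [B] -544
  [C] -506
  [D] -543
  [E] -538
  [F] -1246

-52 + -494 = -546
A) -546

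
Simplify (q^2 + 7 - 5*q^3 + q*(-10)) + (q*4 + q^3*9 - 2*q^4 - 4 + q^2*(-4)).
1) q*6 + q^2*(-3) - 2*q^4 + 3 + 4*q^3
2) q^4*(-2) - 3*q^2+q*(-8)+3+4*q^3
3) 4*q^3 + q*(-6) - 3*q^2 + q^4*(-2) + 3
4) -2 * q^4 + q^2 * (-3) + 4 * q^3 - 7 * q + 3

Adding the polynomials and combining like terms:
(q^2 + 7 - 5*q^3 + q*(-10)) + (q*4 + q^3*9 - 2*q^4 - 4 + q^2*(-4))
= 4*q^3 + q*(-6) - 3*q^2 + q^4*(-2) + 3
3) 4*q^3 + q*(-6) - 3*q^2 + q^4*(-2) + 3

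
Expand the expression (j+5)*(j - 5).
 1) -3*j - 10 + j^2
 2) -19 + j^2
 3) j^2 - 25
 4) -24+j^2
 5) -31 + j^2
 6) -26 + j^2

Expanding (j+5)*(j - 5):
= j^2 - 25
3) j^2 - 25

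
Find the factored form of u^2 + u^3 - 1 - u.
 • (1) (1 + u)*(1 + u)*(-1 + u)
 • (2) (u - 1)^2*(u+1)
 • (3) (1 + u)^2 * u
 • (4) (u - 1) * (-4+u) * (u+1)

We need to factor u^2 + u^3 - 1 - u.
The factored form is (1 + u)*(1 + u)*(-1 + u).
1) (1 + u)*(1 + u)*(-1 + u)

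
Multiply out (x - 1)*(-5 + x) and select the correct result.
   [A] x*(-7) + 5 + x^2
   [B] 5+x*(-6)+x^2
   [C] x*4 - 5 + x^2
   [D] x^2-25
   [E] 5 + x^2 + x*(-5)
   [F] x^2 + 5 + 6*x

Expanding (x - 1)*(-5 + x):
= 5+x*(-6)+x^2
B) 5+x*(-6)+x^2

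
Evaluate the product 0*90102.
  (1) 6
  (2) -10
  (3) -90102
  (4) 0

0 * 90102 = 0
4) 0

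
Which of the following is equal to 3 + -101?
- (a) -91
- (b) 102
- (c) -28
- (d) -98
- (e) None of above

3 + -101 = -98
d) -98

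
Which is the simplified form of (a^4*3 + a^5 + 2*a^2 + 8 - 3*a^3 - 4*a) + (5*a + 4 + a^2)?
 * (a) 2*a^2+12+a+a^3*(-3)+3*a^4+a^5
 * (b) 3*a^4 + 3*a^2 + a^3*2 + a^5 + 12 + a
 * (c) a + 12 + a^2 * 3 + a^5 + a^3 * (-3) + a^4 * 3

Adding the polynomials and combining like terms:
(a^4*3 + a^5 + 2*a^2 + 8 - 3*a^3 - 4*a) + (5*a + 4 + a^2)
= a + 12 + a^2 * 3 + a^5 + a^3 * (-3) + a^4 * 3
c) a + 12 + a^2 * 3 + a^5 + a^3 * (-3) + a^4 * 3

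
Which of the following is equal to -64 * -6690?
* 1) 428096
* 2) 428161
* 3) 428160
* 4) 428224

-64 * -6690 = 428160
3) 428160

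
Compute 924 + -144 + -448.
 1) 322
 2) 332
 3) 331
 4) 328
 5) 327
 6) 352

First: 924 + -144 = 780
Then: 780 + -448 = 332
2) 332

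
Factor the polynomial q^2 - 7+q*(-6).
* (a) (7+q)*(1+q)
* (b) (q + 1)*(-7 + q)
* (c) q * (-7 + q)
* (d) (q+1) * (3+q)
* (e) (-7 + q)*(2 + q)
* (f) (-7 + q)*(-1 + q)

We need to factor q^2 - 7+q*(-6).
The factored form is (q + 1)*(-7 + q).
b) (q + 1)*(-7 + q)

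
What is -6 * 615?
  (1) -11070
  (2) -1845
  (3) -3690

-6 * 615 = -3690
3) -3690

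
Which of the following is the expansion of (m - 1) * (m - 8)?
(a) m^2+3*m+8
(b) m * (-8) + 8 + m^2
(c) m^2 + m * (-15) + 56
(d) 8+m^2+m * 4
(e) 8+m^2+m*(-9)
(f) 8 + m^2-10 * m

Expanding (m - 1) * (m - 8):
= 8+m^2+m*(-9)
e) 8+m^2+m*(-9)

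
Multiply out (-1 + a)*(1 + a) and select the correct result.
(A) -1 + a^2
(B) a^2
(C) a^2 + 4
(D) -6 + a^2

Expanding (-1 + a)*(1 + a):
= -1 + a^2
A) -1 + a^2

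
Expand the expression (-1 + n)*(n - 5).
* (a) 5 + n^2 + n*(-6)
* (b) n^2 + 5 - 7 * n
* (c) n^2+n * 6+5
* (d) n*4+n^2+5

Expanding (-1 + n)*(n - 5):
= 5 + n^2 + n*(-6)
a) 5 + n^2 + n*(-6)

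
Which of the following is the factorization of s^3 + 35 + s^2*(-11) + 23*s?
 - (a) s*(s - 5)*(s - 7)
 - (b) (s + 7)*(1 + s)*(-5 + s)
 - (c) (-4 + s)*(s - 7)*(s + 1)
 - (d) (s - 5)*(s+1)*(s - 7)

We need to factor s^3 + 35 + s^2*(-11) + 23*s.
The factored form is (s - 5)*(s+1)*(s - 7).
d) (s - 5)*(s+1)*(s - 7)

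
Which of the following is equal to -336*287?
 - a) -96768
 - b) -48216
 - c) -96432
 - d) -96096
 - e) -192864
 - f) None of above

-336 * 287 = -96432
c) -96432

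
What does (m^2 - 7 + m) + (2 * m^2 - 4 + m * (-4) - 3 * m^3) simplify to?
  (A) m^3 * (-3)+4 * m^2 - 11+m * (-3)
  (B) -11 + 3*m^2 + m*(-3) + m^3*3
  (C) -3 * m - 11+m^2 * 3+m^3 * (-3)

Adding the polynomials and combining like terms:
(m^2 - 7 + m) + (2*m^2 - 4 + m*(-4) - 3*m^3)
= -3 * m - 11+m^2 * 3+m^3 * (-3)
C) -3 * m - 11+m^2 * 3+m^3 * (-3)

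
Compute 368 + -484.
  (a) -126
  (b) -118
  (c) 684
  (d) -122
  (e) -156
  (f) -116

368 + -484 = -116
f) -116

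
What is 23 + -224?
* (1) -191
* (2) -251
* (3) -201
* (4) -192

23 + -224 = -201
3) -201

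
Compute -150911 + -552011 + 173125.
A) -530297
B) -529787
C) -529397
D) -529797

First: -150911 + -552011 = -702922
Then: -702922 + 173125 = -529797
D) -529797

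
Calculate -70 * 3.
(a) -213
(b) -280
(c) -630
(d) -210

-70 * 3 = -210
d) -210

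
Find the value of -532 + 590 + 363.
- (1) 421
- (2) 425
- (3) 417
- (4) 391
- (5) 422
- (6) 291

First: -532 + 590 = 58
Then: 58 + 363 = 421
1) 421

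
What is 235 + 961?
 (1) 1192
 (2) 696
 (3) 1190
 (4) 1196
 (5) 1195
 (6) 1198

235 + 961 = 1196
4) 1196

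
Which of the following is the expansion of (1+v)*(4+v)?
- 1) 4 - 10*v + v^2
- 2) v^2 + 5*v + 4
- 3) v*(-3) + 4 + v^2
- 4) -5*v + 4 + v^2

Expanding (1+v)*(4+v):
= v^2 + 5*v + 4
2) v^2 + 5*v + 4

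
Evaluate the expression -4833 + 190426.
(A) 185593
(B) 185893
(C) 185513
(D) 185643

-4833 + 190426 = 185593
A) 185593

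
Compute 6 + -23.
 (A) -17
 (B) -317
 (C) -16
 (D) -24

6 + -23 = -17
A) -17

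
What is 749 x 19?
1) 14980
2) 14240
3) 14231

749 * 19 = 14231
3) 14231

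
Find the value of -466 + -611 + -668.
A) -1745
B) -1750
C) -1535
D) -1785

First: -466 + -611 = -1077
Then: -1077 + -668 = -1745
A) -1745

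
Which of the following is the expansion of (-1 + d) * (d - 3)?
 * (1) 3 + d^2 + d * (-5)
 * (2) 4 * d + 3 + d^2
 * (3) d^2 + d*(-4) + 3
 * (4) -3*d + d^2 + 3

Expanding (-1 + d) * (d - 3):
= d^2 + d*(-4) + 3
3) d^2 + d*(-4) + 3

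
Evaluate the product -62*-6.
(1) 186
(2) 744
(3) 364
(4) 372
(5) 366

-62 * -6 = 372
4) 372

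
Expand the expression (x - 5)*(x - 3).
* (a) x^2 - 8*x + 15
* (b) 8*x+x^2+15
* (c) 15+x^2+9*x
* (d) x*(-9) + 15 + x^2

Expanding (x - 5)*(x - 3):
= x^2 - 8*x + 15
a) x^2 - 8*x + 15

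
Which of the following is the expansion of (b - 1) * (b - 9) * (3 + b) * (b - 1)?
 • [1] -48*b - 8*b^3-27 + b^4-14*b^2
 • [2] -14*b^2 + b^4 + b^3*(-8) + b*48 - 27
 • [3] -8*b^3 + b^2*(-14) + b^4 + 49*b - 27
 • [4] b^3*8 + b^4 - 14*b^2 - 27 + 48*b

Expanding (b - 1) * (b - 9) * (3 + b) * (b - 1):
= -14*b^2 + b^4 + b^3*(-8) + b*48 - 27
2) -14*b^2 + b^4 + b^3*(-8) + b*48 - 27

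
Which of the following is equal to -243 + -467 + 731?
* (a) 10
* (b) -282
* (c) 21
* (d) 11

First: -243 + -467 = -710
Then: -710 + 731 = 21
c) 21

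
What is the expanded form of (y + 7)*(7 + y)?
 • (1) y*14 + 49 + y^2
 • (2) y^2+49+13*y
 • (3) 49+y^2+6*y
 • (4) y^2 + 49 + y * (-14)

Expanding (y + 7)*(7 + y):
= y*14 + 49 + y^2
1) y*14 + 49 + y^2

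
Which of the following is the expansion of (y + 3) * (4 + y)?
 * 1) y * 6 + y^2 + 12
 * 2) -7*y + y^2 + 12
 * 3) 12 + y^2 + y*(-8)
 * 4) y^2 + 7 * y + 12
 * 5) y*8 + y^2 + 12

Expanding (y + 3) * (4 + y):
= y^2 + 7 * y + 12
4) y^2 + 7 * y + 12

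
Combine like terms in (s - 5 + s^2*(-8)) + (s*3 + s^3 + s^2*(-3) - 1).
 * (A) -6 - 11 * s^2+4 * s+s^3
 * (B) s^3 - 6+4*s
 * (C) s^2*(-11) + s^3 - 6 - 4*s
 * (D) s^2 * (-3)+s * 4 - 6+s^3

Adding the polynomials and combining like terms:
(s - 5 + s^2*(-8)) + (s*3 + s^3 + s^2*(-3) - 1)
= -6 - 11 * s^2+4 * s+s^3
A) -6 - 11 * s^2+4 * s+s^3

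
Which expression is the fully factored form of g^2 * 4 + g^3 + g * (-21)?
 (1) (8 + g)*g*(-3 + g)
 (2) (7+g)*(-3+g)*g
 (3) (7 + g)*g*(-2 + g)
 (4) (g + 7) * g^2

We need to factor g^2 * 4 + g^3 + g * (-21).
The factored form is (7+g)*(-3+g)*g.
2) (7+g)*(-3+g)*g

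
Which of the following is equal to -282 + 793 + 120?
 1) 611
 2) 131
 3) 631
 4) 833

First: -282 + 793 = 511
Then: 511 + 120 = 631
3) 631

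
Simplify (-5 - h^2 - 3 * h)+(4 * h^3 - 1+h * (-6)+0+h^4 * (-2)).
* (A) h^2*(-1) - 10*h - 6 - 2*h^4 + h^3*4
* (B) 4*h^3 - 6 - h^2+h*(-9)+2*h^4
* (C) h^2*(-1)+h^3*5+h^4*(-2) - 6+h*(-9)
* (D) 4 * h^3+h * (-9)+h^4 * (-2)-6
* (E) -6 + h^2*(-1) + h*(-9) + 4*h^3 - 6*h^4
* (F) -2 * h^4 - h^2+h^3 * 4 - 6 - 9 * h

Adding the polynomials and combining like terms:
(-5 - h^2 - 3*h) + (4*h^3 - 1 + h*(-6) + 0 + h^4*(-2))
= -2 * h^4 - h^2+h^3 * 4 - 6 - 9 * h
F) -2 * h^4 - h^2+h^3 * 4 - 6 - 9 * h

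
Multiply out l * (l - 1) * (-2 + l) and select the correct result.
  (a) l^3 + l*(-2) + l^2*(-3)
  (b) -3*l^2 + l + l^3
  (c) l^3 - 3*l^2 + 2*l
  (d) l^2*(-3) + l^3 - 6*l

Expanding l * (l - 1) * (-2 + l):
= l^3 - 3*l^2 + 2*l
c) l^3 - 3*l^2 + 2*l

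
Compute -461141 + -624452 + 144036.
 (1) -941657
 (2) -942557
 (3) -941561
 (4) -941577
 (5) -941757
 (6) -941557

First: -461141 + -624452 = -1085593
Then: -1085593 + 144036 = -941557
6) -941557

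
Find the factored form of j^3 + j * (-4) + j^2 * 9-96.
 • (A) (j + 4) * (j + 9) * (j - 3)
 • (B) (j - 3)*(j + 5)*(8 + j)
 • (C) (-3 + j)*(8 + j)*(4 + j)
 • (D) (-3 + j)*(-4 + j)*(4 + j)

We need to factor j^3 + j * (-4) + j^2 * 9-96.
The factored form is (-3 + j)*(8 + j)*(4 + j).
C) (-3 + j)*(8 + j)*(4 + j)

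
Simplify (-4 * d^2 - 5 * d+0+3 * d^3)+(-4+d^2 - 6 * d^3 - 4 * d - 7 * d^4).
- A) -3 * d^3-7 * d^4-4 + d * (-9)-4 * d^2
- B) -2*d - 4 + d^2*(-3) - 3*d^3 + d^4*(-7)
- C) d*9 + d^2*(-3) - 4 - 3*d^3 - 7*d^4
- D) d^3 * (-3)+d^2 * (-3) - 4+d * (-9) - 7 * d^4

Adding the polynomials and combining like terms:
(-4*d^2 - 5*d + 0 + 3*d^3) + (-4 + d^2 - 6*d^3 - 4*d - 7*d^4)
= d^3 * (-3)+d^2 * (-3) - 4+d * (-9) - 7 * d^4
D) d^3 * (-3)+d^2 * (-3) - 4+d * (-9) - 7 * d^4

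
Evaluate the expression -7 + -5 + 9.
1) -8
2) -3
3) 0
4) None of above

First: -7 + -5 = -12
Then: -12 + 9 = -3
2) -3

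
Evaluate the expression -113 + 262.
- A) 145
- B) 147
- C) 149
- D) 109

-113 + 262 = 149
C) 149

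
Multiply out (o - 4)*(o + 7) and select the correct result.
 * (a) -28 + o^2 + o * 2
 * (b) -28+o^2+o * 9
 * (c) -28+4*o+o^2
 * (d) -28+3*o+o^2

Expanding (o - 4)*(o + 7):
= -28+3*o+o^2
d) -28+3*o+o^2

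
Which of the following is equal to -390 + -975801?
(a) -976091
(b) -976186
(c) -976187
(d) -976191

-390 + -975801 = -976191
d) -976191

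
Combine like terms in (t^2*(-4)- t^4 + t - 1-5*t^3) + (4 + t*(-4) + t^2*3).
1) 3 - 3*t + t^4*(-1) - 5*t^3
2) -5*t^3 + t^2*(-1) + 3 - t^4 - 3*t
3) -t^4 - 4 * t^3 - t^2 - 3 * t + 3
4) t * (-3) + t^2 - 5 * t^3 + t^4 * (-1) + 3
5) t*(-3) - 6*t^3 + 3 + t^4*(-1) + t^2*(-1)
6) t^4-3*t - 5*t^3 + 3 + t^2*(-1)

Adding the polynomials and combining like terms:
(t^2*(-4) - t^4 + t - 1 - 5*t^3) + (4 + t*(-4) + t^2*3)
= -5*t^3 + t^2*(-1) + 3 - t^4 - 3*t
2) -5*t^3 + t^2*(-1) + 3 - t^4 - 3*t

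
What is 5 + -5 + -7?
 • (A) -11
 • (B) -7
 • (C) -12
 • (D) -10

First: 5 + -5 = 0
Then: 0 + -7 = -7
B) -7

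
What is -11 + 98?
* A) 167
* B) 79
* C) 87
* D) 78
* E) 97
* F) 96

-11 + 98 = 87
C) 87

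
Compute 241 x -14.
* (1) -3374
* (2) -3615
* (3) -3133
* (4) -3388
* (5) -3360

241 * -14 = -3374
1) -3374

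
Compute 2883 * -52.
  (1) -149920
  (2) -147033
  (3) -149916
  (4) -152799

2883 * -52 = -149916
3) -149916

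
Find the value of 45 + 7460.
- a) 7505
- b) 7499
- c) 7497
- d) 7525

45 + 7460 = 7505
a) 7505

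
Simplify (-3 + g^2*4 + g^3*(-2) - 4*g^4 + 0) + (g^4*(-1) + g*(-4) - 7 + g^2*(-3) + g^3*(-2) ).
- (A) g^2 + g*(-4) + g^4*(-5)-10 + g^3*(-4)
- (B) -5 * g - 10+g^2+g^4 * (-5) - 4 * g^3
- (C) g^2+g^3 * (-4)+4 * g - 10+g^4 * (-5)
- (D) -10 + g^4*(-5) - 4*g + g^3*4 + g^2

Adding the polynomials and combining like terms:
(-3 + g^2*4 + g^3*(-2) - 4*g^4 + 0) + (g^4*(-1) + g*(-4) - 7 + g^2*(-3) + g^3*(-2))
= g^2 + g*(-4) + g^4*(-5)-10 + g^3*(-4)
A) g^2 + g*(-4) + g^4*(-5)-10 + g^3*(-4)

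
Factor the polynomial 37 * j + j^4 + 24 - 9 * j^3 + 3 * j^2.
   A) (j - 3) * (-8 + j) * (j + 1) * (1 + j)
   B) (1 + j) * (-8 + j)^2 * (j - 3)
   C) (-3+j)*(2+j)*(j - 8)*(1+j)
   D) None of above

We need to factor 37 * j + j^4 + 24 - 9 * j^3 + 3 * j^2.
The factored form is (j - 3) * (-8 + j) * (j + 1) * (1 + j).
A) (j - 3) * (-8 + j) * (j + 1) * (1 + j)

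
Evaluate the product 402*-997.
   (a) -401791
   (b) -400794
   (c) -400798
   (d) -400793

402 * -997 = -400794
b) -400794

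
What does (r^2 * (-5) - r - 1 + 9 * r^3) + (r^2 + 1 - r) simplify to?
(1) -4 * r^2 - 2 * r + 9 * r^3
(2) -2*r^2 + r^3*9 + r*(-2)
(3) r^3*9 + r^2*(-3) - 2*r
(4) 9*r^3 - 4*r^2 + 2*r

Adding the polynomials and combining like terms:
(r^2*(-5) - r - 1 + 9*r^3) + (r^2 + 1 - r)
= -4 * r^2 - 2 * r + 9 * r^3
1) -4 * r^2 - 2 * r + 9 * r^3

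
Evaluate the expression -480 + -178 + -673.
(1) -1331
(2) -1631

First: -480 + -178 = -658
Then: -658 + -673 = -1331
1) -1331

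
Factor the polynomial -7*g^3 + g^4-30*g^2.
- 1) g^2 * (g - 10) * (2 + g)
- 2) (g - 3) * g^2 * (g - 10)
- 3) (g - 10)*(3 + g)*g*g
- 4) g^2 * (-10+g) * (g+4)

We need to factor -7*g^3 + g^4-30*g^2.
The factored form is (g - 10)*(3 + g)*g*g.
3) (g - 10)*(3 + g)*g*g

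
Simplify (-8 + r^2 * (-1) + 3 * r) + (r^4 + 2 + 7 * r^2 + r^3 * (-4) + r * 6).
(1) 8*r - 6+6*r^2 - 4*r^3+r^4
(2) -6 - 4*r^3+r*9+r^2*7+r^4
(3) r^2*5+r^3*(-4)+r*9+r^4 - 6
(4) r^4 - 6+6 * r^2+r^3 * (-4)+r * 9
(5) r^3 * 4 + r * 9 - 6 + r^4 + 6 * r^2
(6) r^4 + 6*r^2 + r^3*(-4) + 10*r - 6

Adding the polynomials and combining like terms:
(-8 + r^2*(-1) + 3*r) + (r^4 + 2 + 7*r^2 + r^3*(-4) + r*6)
= r^4 - 6+6 * r^2+r^3 * (-4)+r * 9
4) r^4 - 6+6 * r^2+r^3 * (-4)+r * 9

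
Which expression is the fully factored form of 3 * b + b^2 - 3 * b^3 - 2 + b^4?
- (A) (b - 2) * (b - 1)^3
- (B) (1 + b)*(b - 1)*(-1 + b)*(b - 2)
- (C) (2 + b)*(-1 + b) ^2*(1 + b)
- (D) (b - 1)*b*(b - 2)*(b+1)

We need to factor 3 * b + b^2 - 3 * b^3 - 2 + b^4.
The factored form is (1 + b)*(b - 1)*(-1 + b)*(b - 2).
B) (1 + b)*(b - 1)*(-1 + b)*(b - 2)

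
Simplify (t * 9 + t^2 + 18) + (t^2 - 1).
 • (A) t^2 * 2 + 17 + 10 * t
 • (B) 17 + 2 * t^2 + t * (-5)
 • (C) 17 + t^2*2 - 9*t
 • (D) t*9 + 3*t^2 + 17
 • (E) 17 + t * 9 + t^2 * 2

Adding the polynomials and combining like terms:
(t*9 + t^2 + 18) + (t^2 - 1)
= 17 + t * 9 + t^2 * 2
E) 17 + t * 9 + t^2 * 2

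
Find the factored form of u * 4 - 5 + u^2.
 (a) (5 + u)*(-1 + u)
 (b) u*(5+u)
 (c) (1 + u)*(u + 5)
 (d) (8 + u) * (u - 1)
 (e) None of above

We need to factor u * 4 - 5 + u^2.
The factored form is (5 + u)*(-1 + u).
a) (5 + u)*(-1 + u)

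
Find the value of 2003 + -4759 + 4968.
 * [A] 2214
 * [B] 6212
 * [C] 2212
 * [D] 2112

First: 2003 + -4759 = -2756
Then: -2756 + 4968 = 2212
C) 2212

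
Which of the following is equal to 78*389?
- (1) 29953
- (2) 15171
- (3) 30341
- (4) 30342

78 * 389 = 30342
4) 30342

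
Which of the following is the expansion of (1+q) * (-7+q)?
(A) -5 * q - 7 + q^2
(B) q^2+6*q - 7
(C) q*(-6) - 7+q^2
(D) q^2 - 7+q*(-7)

Expanding (1+q) * (-7+q):
= q*(-6) - 7+q^2
C) q*(-6) - 7+q^2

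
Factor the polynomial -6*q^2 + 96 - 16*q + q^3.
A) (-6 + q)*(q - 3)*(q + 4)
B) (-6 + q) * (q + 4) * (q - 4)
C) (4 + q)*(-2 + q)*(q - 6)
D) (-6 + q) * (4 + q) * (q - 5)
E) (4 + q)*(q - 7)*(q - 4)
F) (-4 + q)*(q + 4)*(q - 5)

We need to factor -6*q^2 + 96 - 16*q + q^3.
The factored form is (-6 + q) * (q + 4) * (q - 4).
B) (-6 + q) * (q + 4) * (q - 4)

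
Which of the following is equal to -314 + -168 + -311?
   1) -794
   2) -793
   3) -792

First: -314 + -168 = -482
Then: -482 + -311 = -793
2) -793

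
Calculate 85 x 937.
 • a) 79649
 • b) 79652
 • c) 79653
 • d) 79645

85 * 937 = 79645
d) 79645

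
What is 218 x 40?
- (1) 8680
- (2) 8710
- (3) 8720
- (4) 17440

218 * 40 = 8720
3) 8720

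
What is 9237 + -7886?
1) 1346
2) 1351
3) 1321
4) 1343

9237 + -7886 = 1351
2) 1351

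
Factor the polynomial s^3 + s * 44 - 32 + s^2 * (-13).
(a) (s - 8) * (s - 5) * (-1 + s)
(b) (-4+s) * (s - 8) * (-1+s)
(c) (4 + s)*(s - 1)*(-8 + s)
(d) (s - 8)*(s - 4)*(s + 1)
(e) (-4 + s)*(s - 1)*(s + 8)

We need to factor s^3 + s * 44 - 32 + s^2 * (-13).
The factored form is (-4+s) * (s - 8) * (-1+s).
b) (-4+s) * (s - 8) * (-1+s)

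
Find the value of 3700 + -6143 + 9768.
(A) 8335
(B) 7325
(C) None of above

First: 3700 + -6143 = -2443
Then: -2443 + 9768 = 7325
B) 7325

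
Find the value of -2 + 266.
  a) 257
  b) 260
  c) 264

-2 + 266 = 264
c) 264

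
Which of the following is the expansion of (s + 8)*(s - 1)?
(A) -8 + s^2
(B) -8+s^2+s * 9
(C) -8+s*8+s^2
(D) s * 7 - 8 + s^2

Expanding (s + 8)*(s - 1):
= s * 7 - 8 + s^2
D) s * 7 - 8 + s^2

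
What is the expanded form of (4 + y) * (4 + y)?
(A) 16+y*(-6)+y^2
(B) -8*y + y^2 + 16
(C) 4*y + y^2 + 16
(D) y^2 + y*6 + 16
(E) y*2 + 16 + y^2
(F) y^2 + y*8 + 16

Expanding (4 + y) * (4 + y):
= y^2 + y*8 + 16
F) y^2 + y*8 + 16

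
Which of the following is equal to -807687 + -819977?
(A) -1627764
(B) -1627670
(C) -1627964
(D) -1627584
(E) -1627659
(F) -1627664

-807687 + -819977 = -1627664
F) -1627664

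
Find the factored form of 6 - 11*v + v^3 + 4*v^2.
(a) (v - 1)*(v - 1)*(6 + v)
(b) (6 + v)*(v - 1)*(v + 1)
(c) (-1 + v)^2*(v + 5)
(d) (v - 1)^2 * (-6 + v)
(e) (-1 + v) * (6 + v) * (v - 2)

We need to factor 6 - 11*v + v^3 + 4*v^2.
The factored form is (v - 1)*(v - 1)*(6 + v).
a) (v - 1)*(v - 1)*(6 + v)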